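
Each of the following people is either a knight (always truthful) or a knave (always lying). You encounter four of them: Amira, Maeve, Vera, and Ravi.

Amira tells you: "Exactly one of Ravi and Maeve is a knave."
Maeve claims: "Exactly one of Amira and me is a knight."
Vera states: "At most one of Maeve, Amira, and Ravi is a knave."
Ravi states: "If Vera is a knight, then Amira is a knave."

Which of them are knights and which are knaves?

Amira: knave, Maeve: knight, Vera: knight, Ravi: knight

Consider Amira. Suppose Amira is a knight.
Then whichever role Maeve has, Maeve's statement has the wrong truth value — contradiction.
So Amira is a knave.
With that fixed, Ravi's statement is true, so Ravi is a knight.
Consider Maeve. Suppose Maeve is a knave.
Then Amira's statement comes out true, contradicting Amira being a knave.
So Maeve is a knight.
With that fixed, Vera's statement is true, so Vera is a knight.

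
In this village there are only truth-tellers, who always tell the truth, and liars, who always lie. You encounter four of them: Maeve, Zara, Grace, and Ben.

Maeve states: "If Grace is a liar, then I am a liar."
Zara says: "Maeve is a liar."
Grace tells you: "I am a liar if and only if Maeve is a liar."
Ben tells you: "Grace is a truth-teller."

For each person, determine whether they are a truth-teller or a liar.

Consider Maeve. Suppose Maeve is a liar.
Then Maeve's own statement would have to be false, but it can't be — contradiction.
So Maeve is a truth-teller.
With that fixed, Zara's statement is false, so Zara is a liar.
Consider Grace. Suppose Grace is a liar.
Then Maeve's statement comes out false, contradicting Maeve being a truth-teller.
So Grace is a truth-teller.
With that fixed, Ben's statement is true, so Ben is a truth-teller.

Maeve: truth-teller, Zara: liar, Grace: truth-teller, Ben: truth-teller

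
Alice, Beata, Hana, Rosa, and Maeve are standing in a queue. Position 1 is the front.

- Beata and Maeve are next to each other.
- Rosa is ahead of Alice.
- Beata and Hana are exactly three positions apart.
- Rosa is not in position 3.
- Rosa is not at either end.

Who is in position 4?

With clues 1–3, Rosa is ruled out for position 4.
With clues 1–4, Hana is ruled out for position 4.
With clues 1–5, Alice and Maeve are ruled out for position 4.
So position 4 is Beata.

Beata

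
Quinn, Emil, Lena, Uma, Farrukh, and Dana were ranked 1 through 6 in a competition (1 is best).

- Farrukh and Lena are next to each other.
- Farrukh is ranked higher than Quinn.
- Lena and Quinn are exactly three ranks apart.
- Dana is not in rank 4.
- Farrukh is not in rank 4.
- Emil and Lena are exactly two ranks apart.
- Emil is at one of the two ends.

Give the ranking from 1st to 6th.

Emil, Farrukh, Lena, Uma, Dana, Quinn

From clues 1–2: Quinn is in {3,4,5,6}.
From clues 1–3: Quinn is in {4,5,6}.
From clues 1–7: Emil → rank 1, Farrukh → rank 2, Lena → rank 3, Uma → rank 4, Dana → rank 5, Quinn → rank 6.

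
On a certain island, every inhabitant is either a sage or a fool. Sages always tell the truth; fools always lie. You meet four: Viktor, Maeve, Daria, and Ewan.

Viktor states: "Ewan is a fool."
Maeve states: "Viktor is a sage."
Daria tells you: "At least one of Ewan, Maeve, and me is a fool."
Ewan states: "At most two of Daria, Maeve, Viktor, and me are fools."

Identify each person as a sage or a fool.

Viktor: fool, Maeve: fool, Daria: sage, Ewan: sage

Consider Viktor. Suppose Viktor is a sage.
Then no assignment of the remaining roles makes every statement match its speaker's type — contradiction.
So Viktor is a fool.
With that fixed, Maeve's statement is false, so Maeve is a fool.
With that fixed, Daria's statement is true, so Daria is a sage.
Consider Ewan. Suppose Ewan is a fool.
Then Viktor's statement comes out true, contradicting Viktor being a fool.
So Ewan is a sage.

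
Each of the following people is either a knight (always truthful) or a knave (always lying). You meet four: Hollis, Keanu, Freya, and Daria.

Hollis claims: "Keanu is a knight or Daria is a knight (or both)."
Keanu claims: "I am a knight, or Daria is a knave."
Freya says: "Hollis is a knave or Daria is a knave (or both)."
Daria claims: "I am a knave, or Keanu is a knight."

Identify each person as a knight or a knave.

Hollis: knight, Keanu: knight, Freya: knave, Daria: knight

Consider Hollis. Suppose Hollis is a knave.
Then no assignment of the remaining roles makes every statement match its speaker's type — contradiction.
So Hollis is a knight.
Consider Keanu. Suppose Keanu is a knave.
Then whichever role Daria has, Daria's statement has the wrong truth value — contradiction.
So Keanu is a knight.
With that fixed, Daria's statement is true, so Daria is a knight.
With that fixed, Freya's statement is false, so Freya is a knave.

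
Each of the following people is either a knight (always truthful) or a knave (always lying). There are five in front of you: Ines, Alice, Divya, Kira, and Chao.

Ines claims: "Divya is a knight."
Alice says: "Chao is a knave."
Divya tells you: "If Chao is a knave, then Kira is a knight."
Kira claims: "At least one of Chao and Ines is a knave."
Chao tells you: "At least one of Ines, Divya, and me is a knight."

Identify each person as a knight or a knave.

Consider Ines. Suppose Ines is a knave.
Then no assignment of the remaining roles makes every statement match its speaker's type — contradiction.
So Ines is a knight.
With that fixed, Chao's statement is true, so Chao is a knight.
With that fixed, Alice's statement is false, so Alice is a knave.
With that fixed, Divya's statement is true, so Divya is a knight.
With that fixed, Kira's statement is false, so Kira is a knave.

Ines: knight, Alice: knave, Divya: knight, Kira: knave, Chao: knight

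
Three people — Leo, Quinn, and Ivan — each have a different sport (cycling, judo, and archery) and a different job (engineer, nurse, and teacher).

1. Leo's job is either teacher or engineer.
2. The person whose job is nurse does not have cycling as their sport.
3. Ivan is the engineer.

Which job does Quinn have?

nurse

With clues 1–3, engineer and teacher are impossible for Quinn's job.
That leaves nurse.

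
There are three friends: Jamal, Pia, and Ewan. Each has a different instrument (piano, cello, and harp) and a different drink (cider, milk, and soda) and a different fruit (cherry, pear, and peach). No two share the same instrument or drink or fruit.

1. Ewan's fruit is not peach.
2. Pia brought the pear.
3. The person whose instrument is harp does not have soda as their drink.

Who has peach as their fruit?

Jamal

Clue 1 rules out Ewan for the one with fruit peach.
With clues 1–2, Pia is impossible for the one with fruit peach.
That leaves Jamal.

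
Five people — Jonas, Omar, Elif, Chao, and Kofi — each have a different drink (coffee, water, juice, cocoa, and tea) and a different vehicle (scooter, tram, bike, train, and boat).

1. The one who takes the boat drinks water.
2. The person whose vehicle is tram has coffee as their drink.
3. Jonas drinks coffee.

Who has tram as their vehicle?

With clues 1–3, Chao, Elif, Kofi, and Omar are impossible for the one with vehicle tram.
That leaves Jonas.

Jonas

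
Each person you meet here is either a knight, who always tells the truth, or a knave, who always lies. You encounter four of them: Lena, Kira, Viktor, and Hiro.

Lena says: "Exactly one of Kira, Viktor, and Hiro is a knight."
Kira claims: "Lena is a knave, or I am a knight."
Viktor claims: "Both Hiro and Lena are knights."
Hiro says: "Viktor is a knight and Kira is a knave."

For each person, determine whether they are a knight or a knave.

Lena: knight, Kira: knight, Viktor: knave, Hiro: knave

Consider Lena. Suppose Lena is a knave.
Then no assignment of the remaining roles makes every statement match its speaker's type — contradiction.
So Lena is a knight.
Consider Kira. Suppose Kira is a knave.
Then no assignment of the remaining roles makes every statement match its speaker's type — contradiction.
So Kira is a knight.
With that fixed, Hiro's statement is false, so Hiro is a knave.
With that fixed, Viktor's statement is false, so Viktor is a knave.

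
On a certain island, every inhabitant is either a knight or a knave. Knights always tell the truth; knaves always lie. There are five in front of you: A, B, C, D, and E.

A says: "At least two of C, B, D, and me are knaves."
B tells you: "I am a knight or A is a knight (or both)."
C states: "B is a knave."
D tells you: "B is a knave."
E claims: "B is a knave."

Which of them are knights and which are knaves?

A: knight, B: knight, C: knave, D: knave, E: knave

Consider A. Suppose A is a knave.
Then no assignment of the remaining roles makes every statement match its speaker's type — contradiction.
So A is a knight.
With that fixed, B's statement is true, so B is a knight.
With that fixed, C's statement is false, so C is a knave.
With that fixed, D's statement is false, so D is a knave.
With that fixed, E's statement is false, so E is a knave.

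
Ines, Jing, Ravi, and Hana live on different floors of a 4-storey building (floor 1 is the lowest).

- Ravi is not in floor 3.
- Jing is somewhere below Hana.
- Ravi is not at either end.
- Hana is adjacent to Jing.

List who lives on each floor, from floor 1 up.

From clue 1: Ravi is in {1,2,4}.
From clues 1–2: Jing is in {1,2,3}.
From clues 1–3: Ravi → floor 2.
From clues 1–4: Ines → floor 1, Jing → floor 3, Hana → floor 4.

Ines, Ravi, Jing, Hana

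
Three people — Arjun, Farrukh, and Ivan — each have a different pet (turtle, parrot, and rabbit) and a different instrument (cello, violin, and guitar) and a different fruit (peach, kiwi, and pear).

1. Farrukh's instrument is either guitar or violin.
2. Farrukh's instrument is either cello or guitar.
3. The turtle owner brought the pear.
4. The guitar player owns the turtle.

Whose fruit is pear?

With clues 1–4, Arjun and Ivan are impossible for the one with fruit pear.
That leaves Farrukh.

Farrukh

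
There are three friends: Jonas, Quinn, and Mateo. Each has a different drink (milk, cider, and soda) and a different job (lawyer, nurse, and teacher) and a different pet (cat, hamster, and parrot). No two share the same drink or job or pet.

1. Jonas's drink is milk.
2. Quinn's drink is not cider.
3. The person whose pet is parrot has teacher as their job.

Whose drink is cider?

Clue 1 rules out Jonas for the one with drink cider.
With clues 1–2, Quinn is impossible for the one with drink cider.
That leaves Mateo.

Mateo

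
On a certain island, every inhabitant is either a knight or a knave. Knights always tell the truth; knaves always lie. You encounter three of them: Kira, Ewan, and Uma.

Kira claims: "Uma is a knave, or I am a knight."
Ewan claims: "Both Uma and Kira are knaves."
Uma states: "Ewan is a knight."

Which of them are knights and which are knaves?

Kira: knight, Ewan: knave, Uma: knave

Consider Kira. Suppose Kira is a knave.
Then no assignment of the remaining roles makes every statement match its speaker's type — contradiction.
So Kira is a knight.
With that fixed, Ewan's statement is false, so Ewan is a knave.
With that fixed, Uma's statement is false, so Uma is a knave.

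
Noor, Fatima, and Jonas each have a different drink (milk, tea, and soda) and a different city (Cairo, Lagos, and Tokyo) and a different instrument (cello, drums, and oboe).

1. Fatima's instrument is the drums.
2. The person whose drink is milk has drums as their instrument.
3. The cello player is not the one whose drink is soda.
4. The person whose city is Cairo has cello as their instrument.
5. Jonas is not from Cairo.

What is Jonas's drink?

With clues 1–2, milk is impossible for Jonas's drink.
With clues 1–5, tea is impossible for Jonas's drink.
That leaves soda.

soda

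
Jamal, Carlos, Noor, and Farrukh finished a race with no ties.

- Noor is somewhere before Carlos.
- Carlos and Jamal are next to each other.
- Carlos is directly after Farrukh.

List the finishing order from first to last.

Noor, Farrukh, Carlos, Jamal

From clue 1: Carlos is in {2,3,4}.
From clues 1–2: Noor is in {1,2}.
From clues 1–3: Noor → place 1, Farrukh → place 2, Carlos → place 3, Jamal → place 4.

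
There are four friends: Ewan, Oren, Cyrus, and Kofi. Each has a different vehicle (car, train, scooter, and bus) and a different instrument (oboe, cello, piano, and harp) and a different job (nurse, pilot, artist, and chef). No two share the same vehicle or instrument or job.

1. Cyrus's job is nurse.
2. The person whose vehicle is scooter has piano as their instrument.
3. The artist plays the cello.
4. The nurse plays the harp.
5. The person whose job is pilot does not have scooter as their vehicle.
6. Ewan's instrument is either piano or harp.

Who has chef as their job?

Ewan

Clue 1 rules out Cyrus for the one with job chef.
With clues 1–6, Kofi and Oren are impossible for the one with job chef.
That leaves Ewan.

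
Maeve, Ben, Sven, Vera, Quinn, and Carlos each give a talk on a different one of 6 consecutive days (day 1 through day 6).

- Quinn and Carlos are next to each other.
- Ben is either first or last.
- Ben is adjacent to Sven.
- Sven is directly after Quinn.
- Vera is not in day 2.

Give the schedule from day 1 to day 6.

Vera, Maeve, Carlos, Quinn, Sven, Ben

From clues 1–2: Ben is in {1,6}.
From clues 1–4: Carlos → day 3, Quinn → day 4, Sven → day 5, Ben → day 6.
From clues 1–5: Vera → day 1, Maeve → day 2.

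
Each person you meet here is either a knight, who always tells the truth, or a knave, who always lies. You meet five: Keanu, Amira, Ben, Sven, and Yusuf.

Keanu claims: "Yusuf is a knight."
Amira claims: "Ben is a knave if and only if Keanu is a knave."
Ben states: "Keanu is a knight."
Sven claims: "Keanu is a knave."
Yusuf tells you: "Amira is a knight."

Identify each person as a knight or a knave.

Keanu: knight, Amira: knight, Ben: knight, Sven: knave, Yusuf: knight

Consider Keanu. Suppose Keanu is a knave.
Then no assignment of the remaining roles makes every statement match its speaker's type — contradiction.
So Keanu is a knight.
With that fixed, Ben's statement is true, so Ben is a knight.
With that fixed, Sven's statement is false, so Sven is a knave.
With that fixed, Amira's statement is true, so Amira is a knight.
With that fixed, Yusuf's statement is true, so Yusuf is a knight.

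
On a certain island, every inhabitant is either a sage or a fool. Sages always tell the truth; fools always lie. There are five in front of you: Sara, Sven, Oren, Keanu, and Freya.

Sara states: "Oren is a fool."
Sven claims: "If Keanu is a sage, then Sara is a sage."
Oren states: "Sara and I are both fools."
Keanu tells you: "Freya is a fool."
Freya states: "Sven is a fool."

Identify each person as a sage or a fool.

Sara: sage, Sven: sage, Oren: fool, Keanu: sage, Freya: fool

Consider Sara. Suppose Sara is a fool.
Then whichever role Oren has, Oren's statement has the wrong truth value — contradiction.
So Sara is a sage.
With that fixed, Sven's statement is true, so Sven is a sage.
With that fixed, Oren's statement is false, so Oren is a fool.
With that fixed, Freya's statement is false, so Freya is a fool.
With that fixed, Keanu's statement is true, so Keanu is a sage.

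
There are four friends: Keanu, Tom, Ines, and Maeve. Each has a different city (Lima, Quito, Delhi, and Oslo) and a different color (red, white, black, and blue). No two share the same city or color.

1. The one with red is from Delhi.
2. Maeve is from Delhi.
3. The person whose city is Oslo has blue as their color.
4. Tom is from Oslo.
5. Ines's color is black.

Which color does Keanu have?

white

With clues 1–2, red is impossible for Keanu's color.
With clues 1–4, blue is impossible for Keanu's color.
With clues 1–5, black is impossible for Keanu's color.
That leaves white.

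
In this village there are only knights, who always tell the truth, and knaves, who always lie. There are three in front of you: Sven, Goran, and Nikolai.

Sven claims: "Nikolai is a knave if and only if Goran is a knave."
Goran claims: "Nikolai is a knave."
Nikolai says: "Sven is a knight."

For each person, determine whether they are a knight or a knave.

Consider Sven. Suppose Sven is a knight.
Then no assignment of the remaining roles makes every statement match its speaker's type — contradiction.
So Sven is a knave.
With that fixed, Nikolai's statement is false, so Nikolai is a knave.
With that fixed, Goran's statement is true, so Goran is a knight.

Sven: knave, Goran: knight, Nikolai: knave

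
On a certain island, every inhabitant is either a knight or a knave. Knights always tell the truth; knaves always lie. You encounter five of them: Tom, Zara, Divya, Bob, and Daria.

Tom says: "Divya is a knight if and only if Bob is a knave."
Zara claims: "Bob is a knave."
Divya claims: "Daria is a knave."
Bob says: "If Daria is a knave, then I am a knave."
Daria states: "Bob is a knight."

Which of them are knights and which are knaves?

Tom: knight, Zara: knave, Divya: knave, Bob: knight, Daria: knight

Consider Tom. Suppose Tom is a knave.
Then no assignment of the remaining roles makes every statement match its speaker's type — contradiction.
So Tom is a knight.
Consider Zara. Suppose Zara is a knight.
Then no assignment of the remaining roles makes every statement match its speaker's type — contradiction.
So Zara is a knave.
Consider Divya. Suppose Divya is a knight.
Then no assignment of the remaining roles makes every statement match its speaker's type — contradiction.
So Divya is a knave.
Consider Bob. Suppose Bob is a knave.
Then Tom's statement comes out false, contradicting Tom being a knight.
So Bob is a knight.
With that fixed, Daria's statement is true, so Daria is a knight.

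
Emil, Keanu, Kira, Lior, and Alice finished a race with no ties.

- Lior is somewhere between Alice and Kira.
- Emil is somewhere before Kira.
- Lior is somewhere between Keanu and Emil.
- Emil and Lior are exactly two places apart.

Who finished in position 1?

With clue 1, Lior is ruled out for place 1.
With clues 1–2, Kira is ruled out for place 1.
With clues 1–4, Alice and Keanu are ruled out for place 1.
So place 1 is Emil.

Emil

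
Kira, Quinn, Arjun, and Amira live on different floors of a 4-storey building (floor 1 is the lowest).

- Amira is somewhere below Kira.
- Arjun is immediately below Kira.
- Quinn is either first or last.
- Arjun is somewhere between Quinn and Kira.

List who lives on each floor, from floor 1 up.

From clue 1: Kira is in {2,3,4}.
From clues 1–2: Kira is in {3,4}.
From clues 1–4: Quinn → floor 1, Amira → floor 2, Arjun → floor 3, Kira → floor 4.

Quinn, Amira, Arjun, Kira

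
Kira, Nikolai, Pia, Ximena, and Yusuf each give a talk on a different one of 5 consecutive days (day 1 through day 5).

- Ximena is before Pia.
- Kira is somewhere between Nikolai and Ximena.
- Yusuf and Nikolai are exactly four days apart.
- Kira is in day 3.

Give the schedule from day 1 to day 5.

Yusuf, Ximena, Kira, Pia, Nikolai

From clue 1: Pia is in {2,3,4,5}.
From clues 1–2: Kira is in {2,3,4}.
From clues 1–3: Nikolai is in {1,5}.
From clues 1–4: Yusuf → day 1, Ximena → day 2, Kira → day 3, Pia → day 4, Nikolai → day 5.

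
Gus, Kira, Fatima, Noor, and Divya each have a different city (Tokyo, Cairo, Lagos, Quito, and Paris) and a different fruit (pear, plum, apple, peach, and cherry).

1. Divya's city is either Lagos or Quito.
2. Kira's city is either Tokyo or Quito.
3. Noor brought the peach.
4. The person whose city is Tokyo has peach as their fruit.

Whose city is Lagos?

Divya

With clues 1–2, Kira is impossible for the one with city Lagos.
With clues 1–4, Fatima, Gus, and Noor are impossible for the one with city Lagos.
That leaves Divya.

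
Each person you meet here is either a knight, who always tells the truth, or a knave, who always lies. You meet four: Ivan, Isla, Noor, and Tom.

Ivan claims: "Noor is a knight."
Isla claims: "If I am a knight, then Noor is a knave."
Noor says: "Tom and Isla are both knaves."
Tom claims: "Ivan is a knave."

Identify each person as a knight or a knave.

Consider Ivan. Suppose Ivan is a knight.
Then no assignment of the remaining roles makes every statement match its speaker's type — contradiction.
So Ivan is a knave.
With that fixed, Tom's statement is true, so Tom is a knight.
With that fixed, Noor's statement is false, so Noor is a knave.
With that fixed, Isla's statement is true, so Isla is a knight.

Ivan: knave, Isla: knight, Noor: knave, Tom: knight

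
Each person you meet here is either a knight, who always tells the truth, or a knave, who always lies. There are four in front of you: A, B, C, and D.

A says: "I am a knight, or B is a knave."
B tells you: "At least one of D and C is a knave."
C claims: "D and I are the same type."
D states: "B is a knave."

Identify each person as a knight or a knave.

A: knight, B: knave, C: knight, D: knight

Consider A. Suppose A is a knave.
Then no assignment of the remaining roles makes every statement match its speaker's type — contradiction.
So A is a knight.
Consider B. Suppose B is a knight.
Then no assignment of the remaining roles makes every statement match its speaker's type — contradiction.
So B is a knave.
With that fixed, D's statement is true, so D is a knight.
Consider C. Suppose C is a knave.
Then B's statement comes out true, contradicting B being a knave.
So C is a knight.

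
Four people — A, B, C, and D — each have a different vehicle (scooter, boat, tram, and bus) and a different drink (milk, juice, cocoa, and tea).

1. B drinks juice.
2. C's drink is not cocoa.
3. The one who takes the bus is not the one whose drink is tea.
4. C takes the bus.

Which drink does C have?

milk

Clue 1 rules out juice for C's drink.
With clues 1–2, cocoa is impossible for C's drink.
With clues 1–4, tea is impossible for C's drink.
That leaves milk.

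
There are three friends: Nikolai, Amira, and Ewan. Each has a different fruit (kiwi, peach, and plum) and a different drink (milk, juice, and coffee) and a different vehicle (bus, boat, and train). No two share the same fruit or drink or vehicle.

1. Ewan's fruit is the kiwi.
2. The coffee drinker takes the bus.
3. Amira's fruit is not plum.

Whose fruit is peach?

Clue 1 rules out Ewan for the one with fruit peach.
With clues 1–3, Nikolai is impossible for the one with fruit peach.
That leaves Amira.

Amira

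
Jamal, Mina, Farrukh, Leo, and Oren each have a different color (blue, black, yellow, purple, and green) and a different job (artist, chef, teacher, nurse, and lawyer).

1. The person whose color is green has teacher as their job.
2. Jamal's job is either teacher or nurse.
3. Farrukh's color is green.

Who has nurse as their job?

Jamal

With clues 1–3, Farrukh, Leo, Mina, and Oren are impossible for the one with job nurse.
That leaves Jamal.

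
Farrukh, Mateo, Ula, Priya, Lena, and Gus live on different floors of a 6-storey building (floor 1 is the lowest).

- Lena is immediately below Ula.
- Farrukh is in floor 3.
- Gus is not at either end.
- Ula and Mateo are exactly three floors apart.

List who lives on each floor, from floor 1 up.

From clue 1: Ula is in {2,3,4,5,6}.
From clues 1–2: Farrukh → floor 3.
From clues 1–3: Ula is in {2,5,6}.
From clues 1–4: Lena → floor 1, Ula → floor 2, Gus → floor 4, Mateo → floor 5, Priya → floor 6.

Lena, Ula, Farrukh, Gus, Mateo, Priya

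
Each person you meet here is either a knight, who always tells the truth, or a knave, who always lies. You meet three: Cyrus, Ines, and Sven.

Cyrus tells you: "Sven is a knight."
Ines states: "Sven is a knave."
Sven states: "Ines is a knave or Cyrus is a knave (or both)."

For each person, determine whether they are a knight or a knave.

Cyrus: knight, Ines: knave, Sven: knight

Consider Cyrus. Suppose Cyrus is a knave.
Then no assignment of the remaining roles makes every statement match its speaker's type — contradiction.
So Cyrus is a knight.
Consider Ines. Suppose Ines is a knight.
Then no assignment of the remaining roles makes every statement match its speaker's type — contradiction.
So Ines is a knave.
With that fixed, Sven's statement is true, so Sven is a knight.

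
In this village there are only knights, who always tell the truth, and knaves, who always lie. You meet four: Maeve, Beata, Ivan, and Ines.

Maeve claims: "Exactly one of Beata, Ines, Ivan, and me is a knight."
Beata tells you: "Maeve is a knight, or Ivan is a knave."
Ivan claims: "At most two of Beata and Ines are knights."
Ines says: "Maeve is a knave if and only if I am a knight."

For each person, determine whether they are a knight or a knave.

Regardless of anyone's role, Ivan's statement is true, so Ivan is a knight.
Consider Maeve. Suppose Maeve is a knight.
Then Maeve's own statement would have to be true, but it can't be — contradiction.
So Maeve is a knave.
With that fixed, Beata's statement is false, so Beata is a knave.
Consider Ines. Suppose Ines is a knave.
Then Maeve's statement comes out true, contradicting Maeve being a knave.
So Ines is a knight.

Maeve: knave, Beata: knave, Ivan: knight, Ines: knight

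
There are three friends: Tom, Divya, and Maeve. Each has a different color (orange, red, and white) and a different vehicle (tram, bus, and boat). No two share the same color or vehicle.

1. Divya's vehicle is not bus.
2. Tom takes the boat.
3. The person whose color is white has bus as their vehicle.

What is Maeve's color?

With clues 1–3, orange and red are impossible for Maeve's color.
That leaves white.

white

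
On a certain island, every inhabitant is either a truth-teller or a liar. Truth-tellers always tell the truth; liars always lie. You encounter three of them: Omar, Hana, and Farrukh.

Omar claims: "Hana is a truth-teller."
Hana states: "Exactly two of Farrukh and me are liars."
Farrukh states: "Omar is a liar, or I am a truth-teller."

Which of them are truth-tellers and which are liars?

Consider Omar. Suppose Omar is a truth-teller.
Then no assignment of the remaining roles makes every statement match its speaker's type — contradiction.
So Omar is a liar.
With that fixed, Farrukh's statement is true, so Farrukh is a truth-teller.
With that fixed, Hana's statement is false, so Hana is a liar.

Omar: liar, Hana: liar, Farrukh: truth-teller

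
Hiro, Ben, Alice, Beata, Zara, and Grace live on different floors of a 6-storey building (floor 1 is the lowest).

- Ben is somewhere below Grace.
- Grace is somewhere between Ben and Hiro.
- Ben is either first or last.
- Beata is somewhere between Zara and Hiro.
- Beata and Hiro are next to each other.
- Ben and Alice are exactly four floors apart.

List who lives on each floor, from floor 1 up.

Ben, Grace, Hiro, Beata, Alice, Zara

From clue 1: Ben is in {1,2,3,4,5}.
From clues 1–2: Hiro is in {3,4,5,6}.
From clues 1–3: Ben → floor 1.
From clues 1–4: Beata is in {3,4,5}.
From clues 1–5: Beata is in {4,5}.
From clues 1–6: Grace → floor 2, Hiro → floor 3, Beata → floor 4, Alice → floor 5, Zara → floor 6.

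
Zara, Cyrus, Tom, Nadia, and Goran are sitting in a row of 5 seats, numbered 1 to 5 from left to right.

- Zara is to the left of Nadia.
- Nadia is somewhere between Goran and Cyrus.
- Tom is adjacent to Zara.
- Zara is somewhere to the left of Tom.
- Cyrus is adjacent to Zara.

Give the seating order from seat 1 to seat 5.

Cyrus, Zara, Tom, Nadia, Goran

From clue 1: Zara is in {1,2,3,4}.
From clues 1–2: Nadia is in {3,4}.
From clues 1–3: Nadia → seat 4.
From clues 1–4: Zara is in {1,2}.
From clues 1–5: Cyrus → seat 1, Zara → seat 2, Tom → seat 3, Goran → seat 5.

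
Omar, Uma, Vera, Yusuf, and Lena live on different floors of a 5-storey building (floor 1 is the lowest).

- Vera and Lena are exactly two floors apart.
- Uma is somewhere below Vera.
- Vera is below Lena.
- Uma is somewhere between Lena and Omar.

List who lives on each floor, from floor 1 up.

From clues 1–2: Uma is in {1,2,3,4}.
From clues 1–3: Uma is in {1,2}.
From clues 1–4: Omar → floor 1, Uma → floor 2, Vera → floor 3, Yusuf → floor 4, Lena → floor 5.

Omar, Uma, Vera, Yusuf, Lena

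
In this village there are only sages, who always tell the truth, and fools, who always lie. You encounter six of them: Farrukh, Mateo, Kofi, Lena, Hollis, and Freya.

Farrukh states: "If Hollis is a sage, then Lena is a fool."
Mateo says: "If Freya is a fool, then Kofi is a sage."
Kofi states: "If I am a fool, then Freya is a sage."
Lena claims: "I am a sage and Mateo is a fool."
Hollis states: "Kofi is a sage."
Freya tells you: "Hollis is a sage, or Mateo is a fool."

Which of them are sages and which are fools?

Farrukh: sage, Mateo: sage, Kofi: sage, Lena: fool, Hollis: sage, Freya: sage

Consider Farrukh. Suppose Farrukh is a fool.
Then no assignment of the remaining roles makes every statement match its speaker's type — contradiction.
So Farrukh is a sage.
Consider Mateo. Suppose Mateo is a fool.
Then no assignment of the remaining roles makes every statement match its speaker's type — contradiction.
So Mateo is a sage.
With that fixed, Lena's statement is false, so Lena is a fool.
Consider Kofi. Suppose Kofi is a fool.
Then no assignment of the remaining roles makes every statement match its speaker's type — contradiction.
So Kofi is a sage.
With that fixed, Hollis's statement is true, so Hollis is a sage.
With that fixed, Freya's statement is true, so Freya is a sage.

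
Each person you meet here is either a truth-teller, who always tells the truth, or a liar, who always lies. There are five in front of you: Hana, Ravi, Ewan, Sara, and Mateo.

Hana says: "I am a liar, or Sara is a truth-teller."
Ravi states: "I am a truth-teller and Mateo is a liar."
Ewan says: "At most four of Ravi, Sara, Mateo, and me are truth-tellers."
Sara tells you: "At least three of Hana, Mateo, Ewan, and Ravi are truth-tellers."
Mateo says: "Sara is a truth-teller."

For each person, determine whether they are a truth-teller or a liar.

Hana: truth-teller, Ravi: liar, Ewan: truth-teller, Sara: truth-teller, Mateo: truth-teller

Regardless of anyone's role, Ewan's statement is true, so Ewan is a truth-teller.
Consider Hana. Suppose Hana is a liar.
Then Hana's own statement would have to be false, but it can't be — contradiction.
So Hana is a truth-teller.
Consider Ravi. Suppose Ravi is a truth-teller.
Then no assignment of the remaining roles makes every statement match its speaker's type — contradiction.
So Ravi is a liar.
Consider Sara. Suppose Sara is a liar.
Then Hana's statement comes out false, contradicting Hana being a truth-teller.
So Sara is a truth-teller.
With that fixed, Mateo's statement is true, so Mateo is a truth-teller.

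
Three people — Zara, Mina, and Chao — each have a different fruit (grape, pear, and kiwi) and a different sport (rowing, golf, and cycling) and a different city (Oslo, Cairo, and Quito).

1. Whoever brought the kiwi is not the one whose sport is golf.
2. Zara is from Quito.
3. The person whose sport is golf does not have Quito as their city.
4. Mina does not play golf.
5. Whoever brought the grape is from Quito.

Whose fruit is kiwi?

With clues 1–4, Chao is impossible for the one with fruit kiwi.
With clues 1–5, Zara is impossible for the one with fruit kiwi.
That leaves Mina.

Mina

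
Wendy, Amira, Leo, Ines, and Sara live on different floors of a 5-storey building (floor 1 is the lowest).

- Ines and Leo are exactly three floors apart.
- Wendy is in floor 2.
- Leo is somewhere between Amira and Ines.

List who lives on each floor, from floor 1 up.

Ines, Wendy, Sara, Leo, Amira

From clue 1: Leo is in {1,2,4,5}.
From clues 1–2: Wendy → floor 2.
From clues 1–3: Ines → floor 1, Sara → floor 3, Leo → floor 4, Amira → floor 5.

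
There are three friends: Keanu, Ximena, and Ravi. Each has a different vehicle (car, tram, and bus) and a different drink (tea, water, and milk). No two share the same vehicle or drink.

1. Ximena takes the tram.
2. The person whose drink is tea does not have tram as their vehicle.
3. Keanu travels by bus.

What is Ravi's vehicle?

Clue 1 rules out tram for Ravi's vehicle.
With clues 1–3, bus is impossible for Ravi's vehicle.
That leaves car.

car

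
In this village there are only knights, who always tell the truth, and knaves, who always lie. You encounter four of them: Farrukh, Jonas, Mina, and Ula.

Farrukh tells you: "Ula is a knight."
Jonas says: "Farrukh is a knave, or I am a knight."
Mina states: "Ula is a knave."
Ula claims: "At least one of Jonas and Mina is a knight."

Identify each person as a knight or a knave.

Farrukh: knight, Jonas: knight, Mina: knave, Ula: knight

Consider Farrukh. Suppose Farrukh is a knave.
Then no assignment of the remaining roles makes every statement match its speaker's type — contradiction.
So Farrukh is a knight.
Consider Jonas. Suppose Jonas is a knave.
Then no assignment of the remaining roles makes every statement match its speaker's type — contradiction.
So Jonas is a knight.
With that fixed, Ula's statement is true, so Ula is a knight.
With that fixed, Mina's statement is false, so Mina is a knave.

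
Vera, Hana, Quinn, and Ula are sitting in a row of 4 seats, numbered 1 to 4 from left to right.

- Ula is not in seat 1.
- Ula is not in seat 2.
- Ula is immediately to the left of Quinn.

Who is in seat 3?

Ula

With clues 1–3, Hana, Quinn, and Vera are ruled out for seat 3.
So seat 3 is Ula.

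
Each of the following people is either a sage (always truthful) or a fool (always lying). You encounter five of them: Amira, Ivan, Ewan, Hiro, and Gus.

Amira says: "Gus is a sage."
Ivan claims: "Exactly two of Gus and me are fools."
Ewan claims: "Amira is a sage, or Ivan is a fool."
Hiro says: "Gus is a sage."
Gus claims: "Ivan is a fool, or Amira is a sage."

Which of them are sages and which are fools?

Amira: sage, Ivan: fool, Ewan: sage, Hiro: sage, Gus: sage

Consider Amira. Suppose Amira is a fool.
Then no assignment of the remaining roles makes every statement match its speaker's type — contradiction.
So Amira is a sage.
With that fixed, Ewan's statement is true, so Ewan is a sage.
With that fixed, Gus's statement is true, so Gus is a sage.
With that fixed, Ivan's statement is false, so Ivan is a fool.
With that fixed, Hiro's statement is true, so Hiro is a sage.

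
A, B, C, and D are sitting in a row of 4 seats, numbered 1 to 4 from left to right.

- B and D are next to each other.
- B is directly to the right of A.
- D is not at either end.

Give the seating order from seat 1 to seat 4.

A, B, D, C

From clues 1–2: A is in {1,2}.
From clues 1–3: A → seat 1, B → seat 2, D → seat 3, C → seat 4.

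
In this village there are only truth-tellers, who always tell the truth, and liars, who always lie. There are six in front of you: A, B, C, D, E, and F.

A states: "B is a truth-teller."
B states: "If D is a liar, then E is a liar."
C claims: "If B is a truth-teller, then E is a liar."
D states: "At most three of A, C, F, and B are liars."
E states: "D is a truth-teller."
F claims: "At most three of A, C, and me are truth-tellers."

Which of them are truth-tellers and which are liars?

Regardless of anyone's role, F's statement is true, so F is a truth-teller.
With that fixed, D's statement is true, so D is a truth-teller.
With that fixed, E's statement is true, so E is a truth-teller.
With that fixed, B's statement is true, so B is a truth-teller.
With that fixed, C's statement is false, so C is a liar.
With that fixed, A's statement is true, so A is a truth-teller.

A: truth-teller, B: truth-teller, C: liar, D: truth-teller, E: truth-teller, F: truth-teller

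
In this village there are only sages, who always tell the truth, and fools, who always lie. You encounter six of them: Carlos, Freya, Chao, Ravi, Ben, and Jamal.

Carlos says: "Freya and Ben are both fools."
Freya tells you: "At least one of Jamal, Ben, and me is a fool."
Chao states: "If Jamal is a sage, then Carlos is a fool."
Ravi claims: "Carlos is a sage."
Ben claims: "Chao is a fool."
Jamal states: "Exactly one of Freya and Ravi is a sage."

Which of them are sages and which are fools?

Carlos: fool, Freya: sage, Chao: sage, Ravi: fool, Ben: fool, Jamal: sage

Consider Carlos. Suppose Carlos is a sage.
Then no assignment of the remaining roles makes every statement match its speaker's type — contradiction.
So Carlos is a fool.
With that fixed, Chao's statement is true, so Chao is a sage.
With that fixed, Ravi's statement is false, so Ravi is a fool.
With that fixed, Ben's statement is false, so Ben is a fool.
With that fixed, Freya's statement is true, so Freya is a sage.
With that fixed, Jamal's statement is true, so Jamal is a sage.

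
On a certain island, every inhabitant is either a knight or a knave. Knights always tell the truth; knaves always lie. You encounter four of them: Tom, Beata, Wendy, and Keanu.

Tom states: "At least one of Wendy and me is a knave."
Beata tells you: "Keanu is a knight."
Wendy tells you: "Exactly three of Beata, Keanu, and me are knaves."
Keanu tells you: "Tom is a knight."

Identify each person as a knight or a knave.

Consider Tom. Suppose Tom is a knave.
Then Tom's own statement would have to be false, but it can't be — contradiction.
So Tom is a knight.
With that fixed, Keanu's statement is true, so Keanu is a knight.
With that fixed, Beata's statement is true, so Beata is a knight.
With that fixed, Wendy's statement is false, so Wendy is a knave.

Tom: knight, Beata: knight, Wendy: knave, Keanu: knight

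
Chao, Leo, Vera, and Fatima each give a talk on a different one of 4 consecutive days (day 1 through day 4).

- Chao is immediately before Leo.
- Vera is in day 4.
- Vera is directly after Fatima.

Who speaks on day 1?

With clue 1, Leo is ruled out for day 1.
With clues 1–2, Vera is ruled out for day 1.
With clues 1–3, Fatima is ruled out for day 1.
So day 1 is Chao.

Chao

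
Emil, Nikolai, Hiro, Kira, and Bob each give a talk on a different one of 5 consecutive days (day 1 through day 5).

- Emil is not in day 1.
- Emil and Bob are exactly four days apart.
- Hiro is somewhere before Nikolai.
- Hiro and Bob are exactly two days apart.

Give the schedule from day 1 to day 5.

From clue 1: Emil is in {2,3,4,5}.
From clues 1–2: Bob → day 1, Emil → day 5.
From clues 1–3: Nikolai is in {3,4}.
From clues 1–4: Kira → day 2, Hiro → day 3, Nikolai → day 4.

Bob, Kira, Hiro, Nikolai, Emil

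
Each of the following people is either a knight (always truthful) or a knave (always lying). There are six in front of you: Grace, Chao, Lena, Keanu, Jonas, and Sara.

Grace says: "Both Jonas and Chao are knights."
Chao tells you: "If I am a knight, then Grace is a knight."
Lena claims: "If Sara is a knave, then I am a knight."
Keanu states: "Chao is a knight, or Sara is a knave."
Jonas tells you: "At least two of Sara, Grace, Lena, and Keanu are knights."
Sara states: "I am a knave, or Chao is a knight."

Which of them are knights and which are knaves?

Consider Grace. Suppose Grace is a knave.
Then whichever role Chao has, Chao's statement has the wrong truth value — contradiction.
So Grace is a knight.
With that fixed, Chao's statement is true, so Chao is a knight.
With that fixed, Keanu's statement is true, so Keanu is a knight.
With that fixed, Jonas's statement is true, so Jonas is a knight.
With that fixed, Sara's statement is true, so Sara is a knight.
With that fixed, Lena's statement is true, so Lena is a knight.

Grace: knight, Chao: knight, Lena: knight, Keanu: knight, Jonas: knight, Sara: knight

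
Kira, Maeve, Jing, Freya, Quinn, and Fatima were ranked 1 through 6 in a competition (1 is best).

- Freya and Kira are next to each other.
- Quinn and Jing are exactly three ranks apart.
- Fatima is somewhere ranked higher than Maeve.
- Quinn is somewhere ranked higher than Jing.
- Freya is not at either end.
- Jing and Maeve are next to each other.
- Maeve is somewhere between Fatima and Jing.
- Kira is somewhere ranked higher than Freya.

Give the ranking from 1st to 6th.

From clues 1–3: Maeve is in {2,3,5,6}.
From clues 1–4: Jing is in {4,5,6}.
From clues 1–6: Maeve is in {3,5,6}.
From clues 1–7: Kira is in {1,6}.
From clues 1–8: Kira → rank 1, Freya → rank 2, Quinn → rank 3, Fatima → rank 4, Maeve → rank 5, Jing → rank 6.

Kira, Freya, Quinn, Fatima, Maeve, Jing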